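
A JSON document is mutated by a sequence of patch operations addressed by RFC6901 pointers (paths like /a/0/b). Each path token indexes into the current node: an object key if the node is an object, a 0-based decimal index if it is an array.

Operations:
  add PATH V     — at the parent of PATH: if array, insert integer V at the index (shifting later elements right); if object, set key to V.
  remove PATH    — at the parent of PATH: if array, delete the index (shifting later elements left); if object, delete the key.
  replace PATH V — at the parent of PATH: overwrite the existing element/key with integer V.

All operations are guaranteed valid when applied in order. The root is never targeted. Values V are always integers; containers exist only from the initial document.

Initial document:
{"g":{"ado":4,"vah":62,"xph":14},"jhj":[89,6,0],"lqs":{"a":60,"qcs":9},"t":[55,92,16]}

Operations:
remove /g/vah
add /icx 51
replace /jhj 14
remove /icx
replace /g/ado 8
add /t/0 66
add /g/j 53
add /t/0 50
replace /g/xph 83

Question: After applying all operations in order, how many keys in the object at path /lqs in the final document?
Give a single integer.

After op 1 (remove /g/vah): {"g":{"ado":4,"xph":14},"jhj":[89,6,0],"lqs":{"a":60,"qcs":9},"t":[55,92,16]}
After op 2 (add /icx 51): {"g":{"ado":4,"xph":14},"icx":51,"jhj":[89,6,0],"lqs":{"a":60,"qcs":9},"t":[55,92,16]}
After op 3 (replace /jhj 14): {"g":{"ado":4,"xph":14},"icx":51,"jhj":14,"lqs":{"a":60,"qcs":9},"t":[55,92,16]}
After op 4 (remove /icx): {"g":{"ado":4,"xph":14},"jhj":14,"lqs":{"a":60,"qcs":9},"t":[55,92,16]}
After op 5 (replace /g/ado 8): {"g":{"ado":8,"xph":14},"jhj":14,"lqs":{"a":60,"qcs":9},"t":[55,92,16]}
After op 6 (add /t/0 66): {"g":{"ado":8,"xph":14},"jhj":14,"lqs":{"a":60,"qcs":9},"t":[66,55,92,16]}
After op 7 (add /g/j 53): {"g":{"ado":8,"j":53,"xph":14},"jhj":14,"lqs":{"a":60,"qcs":9},"t":[66,55,92,16]}
After op 8 (add /t/0 50): {"g":{"ado":8,"j":53,"xph":14},"jhj":14,"lqs":{"a":60,"qcs":9},"t":[50,66,55,92,16]}
After op 9 (replace /g/xph 83): {"g":{"ado":8,"j":53,"xph":83},"jhj":14,"lqs":{"a":60,"qcs":9},"t":[50,66,55,92,16]}
Size at path /lqs: 2

Answer: 2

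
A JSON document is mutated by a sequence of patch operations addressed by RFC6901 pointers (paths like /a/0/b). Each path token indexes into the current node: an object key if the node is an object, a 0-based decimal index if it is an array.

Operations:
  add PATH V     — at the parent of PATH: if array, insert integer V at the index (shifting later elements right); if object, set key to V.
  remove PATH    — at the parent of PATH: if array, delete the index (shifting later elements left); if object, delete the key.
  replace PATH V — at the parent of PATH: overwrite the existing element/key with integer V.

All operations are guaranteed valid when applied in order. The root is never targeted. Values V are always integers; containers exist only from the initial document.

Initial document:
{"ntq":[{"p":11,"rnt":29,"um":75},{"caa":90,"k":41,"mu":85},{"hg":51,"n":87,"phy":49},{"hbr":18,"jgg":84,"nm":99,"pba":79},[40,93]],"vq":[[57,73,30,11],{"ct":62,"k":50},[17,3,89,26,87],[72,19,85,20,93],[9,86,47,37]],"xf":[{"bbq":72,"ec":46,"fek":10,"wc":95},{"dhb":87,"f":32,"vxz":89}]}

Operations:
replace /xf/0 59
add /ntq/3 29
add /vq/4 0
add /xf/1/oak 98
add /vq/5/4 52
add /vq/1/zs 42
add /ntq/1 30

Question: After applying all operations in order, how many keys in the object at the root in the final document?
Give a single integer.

After op 1 (replace /xf/0 59): {"ntq":[{"p":11,"rnt":29,"um":75},{"caa":90,"k":41,"mu":85},{"hg":51,"n":87,"phy":49},{"hbr":18,"jgg":84,"nm":99,"pba":79},[40,93]],"vq":[[57,73,30,11],{"ct":62,"k":50},[17,3,89,26,87],[72,19,85,20,93],[9,86,47,37]],"xf":[59,{"dhb":87,"f":32,"vxz":89}]}
After op 2 (add /ntq/3 29): {"ntq":[{"p":11,"rnt":29,"um":75},{"caa":90,"k":41,"mu":85},{"hg":51,"n":87,"phy":49},29,{"hbr":18,"jgg":84,"nm":99,"pba":79},[40,93]],"vq":[[57,73,30,11],{"ct":62,"k":50},[17,3,89,26,87],[72,19,85,20,93],[9,86,47,37]],"xf":[59,{"dhb":87,"f":32,"vxz":89}]}
After op 3 (add /vq/4 0): {"ntq":[{"p":11,"rnt":29,"um":75},{"caa":90,"k":41,"mu":85},{"hg":51,"n":87,"phy":49},29,{"hbr":18,"jgg":84,"nm":99,"pba":79},[40,93]],"vq":[[57,73,30,11],{"ct":62,"k":50},[17,3,89,26,87],[72,19,85,20,93],0,[9,86,47,37]],"xf":[59,{"dhb":87,"f":32,"vxz":89}]}
After op 4 (add /xf/1/oak 98): {"ntq":[{"p":11,"rnt":29,"um":75},{"caa":90,"k":41,"mu":85},{"hg":51,"n":87,"phy":49},29,{"hbr":18,"jgg":84,"nm":99,"pba":79},[40,93]],"vq":[[57,73,30,11],{"ct":62,"k":50},[17,3,89,26,87],[72,19,85,20,93],0,[9,86,47,37]],"xf":[59,{"dhb":87,"f":32,"oak":98,"vxz":89}]}
After op 5 (add /vq/5/4 52): {"ntq":[{"p":11,"rnt":29,"um":75},{"caa":90,"k":41,"mu":85},{"hg":51,"n":87,"phy":49},29,{"hbr":18,"jgg":84,"nm":99,"pba":79},[40,93]],"vq":[[57,73,30,11],{"ct":62,"k":50},[17,3,89,26,87],[72,19,85,20,93],0,[9,86,47,37,52]],"xf":[59,{"dhb":87,"f":32,"oak":98,"vxz":89}]}
After op 6 (add /vq/1/zs 42): {"ntq":[{"p":11,"rnt":29,"um":75},{"caa":90,"k":41,"mu":85},{"hg":51,"n":87,"phy":49},29,{"hbr":18,"jgg":84,"nm":99,"pba":79},[40,93]],"vq":[[57,73,30,11],{"ct":62,"k":50,"zs":42},[17,3,89,26,87],[72,19,85,20,93],0,[9,86,47,37,52]],"xf":[59,{"dhb":87,"f":32,"oak":98,"vxz":89}]}
After op 7 (add /ntq/1 30): {"ntq":[{"p":11,"rnt":29,"um":75},30,{"caa":90,"k":41,"mu":85},{"hg":51,"n":87,"phy":49},29,{"hbr":18,"jgg":84,"nm":99,"pba":79},[40,93]],"vq":[[57,73,30,11],{"ct":62,"k":50,"zs":42},[17,3,89,26,87],[72,19,85,20,93],0,[9,86,47,37,52]],"xf":[59,{"dhb":87,"f":32,"oak":98,"vxz":89}]}
Size at the root: 3

Answer: 3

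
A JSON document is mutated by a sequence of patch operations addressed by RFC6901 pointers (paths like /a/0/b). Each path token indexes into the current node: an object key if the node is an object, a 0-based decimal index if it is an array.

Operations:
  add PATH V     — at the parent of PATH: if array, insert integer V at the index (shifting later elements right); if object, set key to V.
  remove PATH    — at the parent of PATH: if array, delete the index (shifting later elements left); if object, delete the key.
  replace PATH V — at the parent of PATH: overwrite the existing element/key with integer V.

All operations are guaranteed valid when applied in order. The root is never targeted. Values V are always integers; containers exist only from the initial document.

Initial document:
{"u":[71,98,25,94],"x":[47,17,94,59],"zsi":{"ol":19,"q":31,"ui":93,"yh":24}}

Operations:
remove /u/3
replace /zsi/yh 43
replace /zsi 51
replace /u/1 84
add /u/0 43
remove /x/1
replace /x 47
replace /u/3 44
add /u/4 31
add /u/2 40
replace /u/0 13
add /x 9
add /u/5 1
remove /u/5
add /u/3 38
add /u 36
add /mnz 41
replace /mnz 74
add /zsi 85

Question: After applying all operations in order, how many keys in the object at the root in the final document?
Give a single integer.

After op 1 (remove /u/3): {"u":[71,98,25],"x":[47,17,94,59],"zsi":{"ol":19,"q":31,"ui":93,"yh":24}}
After op 2 (replace /zsi/yh 43): {"u":[71,98,25],"x":[47,17,94,59],"zsi":{"ol":19,"q":31,"ui":93,"yh":43}}
After op 3 (replace /zsi 51): {"u":[71,98,25],"x":[47,17,94,59],"zsi":51}
After op 4 (replace /u/1 84): {"u":[71,84,25],"x":[47,17,94,59],"zsi":51}
After op 5 (add /u/0 43): {"u":[43,71,84,25],"x":[47,17,94,59],"zsi":51}
After op 6 (remove /x/1): {"u":[43,71,84,25],"x":[47,94,59],"zsi":51}
After op 7 (replace /x 47): {"u":[43,71,84,25],"x":47,"zsi":51}
After op 8 (replace /u/3 44): {"u":[43,71,84,44],"x":47,"zsi":51}
After op 9 (add /u/4 31): {"u":[43,71,84,44,31],"x":47,"zsi":51}
After op 10 (add /u/2 40): {"u":[43,71,40,84,44,31],"x":47,"zsi":51}
After op 11 (replace /u/0 13): {"u":[13,71,40,84,44,31],"x":47,"zsi":51}
After op 12 (add /x 9): {"u":[13,71,40,84,44,31],"x":9,"zsi":51}
After op 13 (add /u/5 1): {"u":[13,71,40,84,44,1,31],"x":9,"zsi":51}
After op 14 (remove /u/5): {"u":[13,71,40,84,44,31],"x":9,"zsi":51}
After op 15 (add /u/3 38): {"u":[13,71,40,38,84,44,31],"x":9,"zsi":51}
After op 16 (add /u 36): {"u":36,"x":9,"zsi":51}
After op 17 (add /mnz 41): {"mnz":41,"u":36,"x":9,"zsi":51}
After op 18 (replace /mnz 74): {"mnz":74,"u":36,"x":9,"zsi":51}
After op 19 (add /zsi 85): {"mnz":74,"u":36,"x":9,"zsi":85}
Size at the root: 4

Answer: 4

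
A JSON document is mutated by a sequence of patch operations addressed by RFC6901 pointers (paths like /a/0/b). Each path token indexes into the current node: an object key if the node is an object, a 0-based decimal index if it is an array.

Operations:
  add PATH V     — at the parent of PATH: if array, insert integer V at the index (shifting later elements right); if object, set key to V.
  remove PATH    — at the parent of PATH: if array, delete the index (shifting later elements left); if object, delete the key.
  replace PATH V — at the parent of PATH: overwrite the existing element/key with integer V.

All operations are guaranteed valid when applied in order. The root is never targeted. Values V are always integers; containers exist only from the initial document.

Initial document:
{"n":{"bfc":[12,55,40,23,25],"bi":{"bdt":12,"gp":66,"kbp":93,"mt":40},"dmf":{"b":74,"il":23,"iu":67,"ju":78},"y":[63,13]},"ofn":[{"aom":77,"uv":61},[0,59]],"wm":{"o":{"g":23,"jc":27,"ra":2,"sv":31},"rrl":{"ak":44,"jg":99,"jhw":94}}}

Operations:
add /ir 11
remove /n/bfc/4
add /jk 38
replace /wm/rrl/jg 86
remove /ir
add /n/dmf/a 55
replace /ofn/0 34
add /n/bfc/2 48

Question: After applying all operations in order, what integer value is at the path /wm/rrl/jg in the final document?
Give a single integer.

Answer: 86

Derivation:
After op 1 (add /ir 11): {"ir":11,"n":{"bfc":[12,55,40,23,25],"bi":{"bdt":12,"gp":66,"kbp":93,"mt":40},"dmf":{"b":74,"il":23,"iu":67,"ju":78},"y":[63,13]},"ofn":[{"aom":77,"uv":61},[0,59]],"wm":{"o":{"g":23,"jc":27,"ra":2,"sv":31},"rrl":{"ak":44,"jg":99,"jhw":94}}}
After op 2 (remove /n/bfc/4): {"ir":11,"n":{"bfc":[12,55,40,23],"bi":{"bdt":12,"gp":66,"kbp":93,"mt":40},"dmf":{"b":74,"il":23,"iu":67,"ju":78},"y":[63,13]},"ofn":[{"aom":77,"uv":61},[0,59]],"wm":{"o":{"g":23,"jc":27,"ra":2,"sv":31},"rrl":{"ak":44,"jg":99,"jhw":94}}}
After op 3 (add /jk 38): {"ir":11,"jk":38,"n":{"bfc":[12,55,40,23],"bi":{"bdt":12,"gp":66,"kbp":93,"mt":40},"dmf":{"b":74,"il":23,"iu":67,"ju":78},"y":[63,13]},"ofn":[{"aom":77,"uv":61},[0,59]],"wm":{"o":{"g":23,"jc":27,"ra":2,"sv":31},"rrl":{"ak":44,"jg":99,"jhw":94}}}
After op 4 (replace /wm/rrl/jg 86): {"ir":11,"jk":38,"n":{"bfc":[12,55,40,23],"bi":{"bdt":12,"gp":66,"kbp":93,"mt":40},"dmf":{"b":74,"il":23,"iu":67,"ju":78},"y":[63,13]},"ofn":[{"aom":77,"uv":61},[0,59]],"wm":{"o":{"g":23,"jc":27,"ra":2,"sv":31},"rrl":{"ak":44,"jg":86,"jhw":94}}}
After op 5 (remove /ir): {"jk":38,"n":{"bfc":[12,55,40,23],"bi":{"bdt":12,"gp":66,"kbp":93,"mt":40},"dmf":{"b":74,"il":23,"iu":67,"ju":78},"y":[63,13]},"ofn":[{"aom":77,"uv":61},[0,59]],"wm":{"o":{"g":23,"jc":27,"ra":2,"sv":31},"rrl":{"ak":44,"jg":86,"jhw":94}}}
After op 6 (add /n/dmf/a 55): {"jk":38,"n":{"bfc":[12,55,40,23],"bi":{"bdt":12,"gp":66,"kbp":93,"mt":40},"dmf":{"a":55,"b":74,"il":23,"iu":67,"ju":78},"y":[63,13]},"ofn":[{"aom":77,"uv":61},[0,59]],"wm":{"o":{"g":23,"jc":27,"ra":2,"sv":31},"rrl":{"ak":44,"jg":86,"jhw":94}}}
After op 7 (replace /ofn/0 34): {"jk":38,"n":{"bfc":[12,55,40,23],"bi":{"bdt":12,"gp":66,"kbp":93,"mt":40},"dmf":{"a":55,"b":74,"il":23,"iu":67,"ju":78},"y":[63,13]},"ofn":[34,[0,59]],"wm":{"o":{"g":23,"jc":27,"ra":2,"sv":31},"rrl":{"ak":44,"jg":86,"jhw":94}}}
After op 8 (add /n/bfc/2 48): {"jk":38,"n":{"bfc":[12,55,48,40,23],"bi":{"bdt":12,"gp":66,"kbp":93,"mt":40},"dmf":{"a":55,"b":74,"il":23,"iu":67,"ju":78},"y":[63,13]},"ofn":[34,[0,59]],"wm":{"o":{"g":23,"jc":27,"ra":2,"sv":31},"rrl":{"ak":44,"jg":86,"jhw":94}}}
Value at /wm/rrl/jg: 86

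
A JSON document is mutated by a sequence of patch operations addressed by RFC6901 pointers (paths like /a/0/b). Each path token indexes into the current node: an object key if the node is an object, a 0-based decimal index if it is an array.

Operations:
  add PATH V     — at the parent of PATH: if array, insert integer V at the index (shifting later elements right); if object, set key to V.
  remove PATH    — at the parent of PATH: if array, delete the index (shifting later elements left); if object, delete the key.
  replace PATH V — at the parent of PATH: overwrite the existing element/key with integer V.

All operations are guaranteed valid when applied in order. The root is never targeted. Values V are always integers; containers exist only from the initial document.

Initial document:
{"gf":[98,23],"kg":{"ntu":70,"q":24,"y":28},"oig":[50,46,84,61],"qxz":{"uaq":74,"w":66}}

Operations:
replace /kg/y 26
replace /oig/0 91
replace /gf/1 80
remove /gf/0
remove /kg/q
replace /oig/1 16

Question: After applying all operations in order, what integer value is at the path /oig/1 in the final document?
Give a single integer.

Answer: 16

Derivation:
After op 1 (replace /kg/y 26): {"gf":[98,23],"kg":{"ntu":70,"q":24,"y":26},"oig":[50,46,84,61],"qxz":{"uaq":74,"w":66}}
After op 2 (replace /oig/0 91): {"gf":[98,23],"kg":{"ntu":70,"q":24,"y":26},"oig":[91,46,84,61],"qxz":{"uaq":74,"w":66}}
After op 3 (replace /gf/1 80): {"gf":[98,80],"kg":{"ntu":70,"q":24,"y":26},"oig":[91,46,84,61],"qxz":{"uaq":74,"w":66}}
After op 4 (remove /gf/0): {"gf":[80],"kg":{"ntu":70,"q":24,"y":26},"oig":[91,46,84,61],"qxz":{"uaq":74,"w":66}}
After op 5 (remove /kg/q): {"gf":[80],"kg":{"ntu":70,"y":26},"oig":[91,46,84,61],"qxz":{"uaq":74,"w":66}}
After op 6 (replace /oig/1 16): {"gf":[80],"kg":{"ntu":70,"y":26},"oig":[91,16,84,61],"qxz":{"uaq":74,"w":66}}
Value at /oig/1: 16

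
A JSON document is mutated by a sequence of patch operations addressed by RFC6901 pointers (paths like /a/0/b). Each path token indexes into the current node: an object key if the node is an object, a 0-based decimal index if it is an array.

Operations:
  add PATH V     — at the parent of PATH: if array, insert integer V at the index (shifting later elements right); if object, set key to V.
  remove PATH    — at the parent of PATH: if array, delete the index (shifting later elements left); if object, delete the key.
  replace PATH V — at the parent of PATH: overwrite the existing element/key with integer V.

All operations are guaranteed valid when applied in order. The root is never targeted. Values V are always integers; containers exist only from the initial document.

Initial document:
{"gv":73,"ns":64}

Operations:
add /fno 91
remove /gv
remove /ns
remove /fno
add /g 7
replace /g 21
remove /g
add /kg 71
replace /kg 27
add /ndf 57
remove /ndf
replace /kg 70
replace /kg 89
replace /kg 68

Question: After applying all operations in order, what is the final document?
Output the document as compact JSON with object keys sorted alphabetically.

After op 1 (add /fno 91): {"fno":91,"gv":73,"ns":64}
After op 2 (remove /gv): {"fno":91,"ns":64}
After op 3 (remove /ns): {"fno":91}
After op 4 (remove /fno): {}
After op 5 (add /g 7): {"g":7}
After op 6 (replace /g 21): {"g":21}
After op 7 (remove /g): {}
After op 8 (add /kg 71): {"kg":71}
After op 9 (replace /kg 27): {"kg":27}
After op 10 (add /ndf 57): {"kg":27,"ndf":57}
After op 11 (remove /ndf): {"kg":27}
After op 12 (replace /kg 70): {"kg":70}
After op 13 (replace /kg 89): {"kg":89}
After op 14 (replace /kg 68): {"kg":68}

Answer: {"kg":68}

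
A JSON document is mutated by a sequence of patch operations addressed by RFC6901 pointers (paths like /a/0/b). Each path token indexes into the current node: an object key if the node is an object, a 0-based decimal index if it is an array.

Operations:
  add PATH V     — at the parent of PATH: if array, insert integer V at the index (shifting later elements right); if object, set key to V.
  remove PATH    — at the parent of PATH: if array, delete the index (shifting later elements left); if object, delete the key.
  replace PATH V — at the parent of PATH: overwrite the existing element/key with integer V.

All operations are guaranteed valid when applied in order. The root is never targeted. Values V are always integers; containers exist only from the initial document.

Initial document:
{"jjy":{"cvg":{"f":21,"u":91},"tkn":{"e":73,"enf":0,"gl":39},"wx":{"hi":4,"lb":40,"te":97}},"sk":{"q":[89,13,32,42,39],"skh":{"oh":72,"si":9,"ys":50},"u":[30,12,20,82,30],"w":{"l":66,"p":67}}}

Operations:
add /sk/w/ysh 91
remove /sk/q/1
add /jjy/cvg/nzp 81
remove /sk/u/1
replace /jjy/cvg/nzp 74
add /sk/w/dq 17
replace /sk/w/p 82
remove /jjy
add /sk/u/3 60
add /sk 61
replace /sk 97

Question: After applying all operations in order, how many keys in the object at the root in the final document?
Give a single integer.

Answer: 1

Derivation:
After op 1 (add /sk/w/ysh 91): {"jjy":{"cvg":{"f":21,"u":91},"tkn":{"e":73,"enf":0,"gl":39},"wx":{"hi":4,"lb":40,"te":97}},"sk":{"q":[89,13,32,42,39],"skh":{"oh":72,"si":9,"ys":50},"u":[30,12,20,82,30],"w":{"l":66,"p":67,"ysh":91}}}
After op 2 (remove /sk/q/1): {"jjy":{"cvg":{"f":21,"u":91},"tkn":{"e":73,"enf":0,"gl":39},"wx":{"hi":4,"lb":40,"te":97}},"sk":{"q":[89,32,42,39],"skh":{"oh":72,"si":9,"ys":50},"u":[30,12,20,82,30],"w":{"l":66,"p":67,"ysh":91}}}
After op 3 (add /jjy/cvg/nzp 81): {"jjy":{"cvg":{"f":21,"nzp":81,"u":91},"tkn":{"e":73,"enf":0,"gl":39},"wx":{"hi":4,"lb":40,"te":97}},"sk":{"q":[89,32,42,39],"skh":{"oh":72,"si":9,"ys":50},"u":[30,12,20,82,30],"w":{"l":66,"p":67,"ysh":91}}}
After op 4 (remove /sk/u/1): {"jjy":{"cvg":{"f":21,"nzp":81,"u":91},"tkn":{"e":73,"enf":0,"gl":39},"wx":{"hi":4,"lb":40,"te":97}},"sk":{"q":[89,32,42,39],"skh":{"oh":72,"si":9,"ys":50},"u":[30,20,82,30],"w":{"l":66,"p":67,"ysh":91}}}
After op 5 (replace /jjy/cvg/nzp 74): {"jjy":{"cvg":{"f":21,"nzp":74,"u":91},"tkn":{"e":73,"enf":0,"gl":39},"wx":{"hi":4,"lb":40,"te":97}},"sk":{"q":[89,32,42,39],"skh":{"oh":72,"si":9,"ys":50},"u":[30,20,82,30],"w":{"l":66,"p":67,"ysh":91}}}
After op 6 (add /sk/w/dq 17): {"jjy":{"cvg":{"f":21,"nzp":74,"u":91},"tkn":{"e":73,"enf":0,"gl":39},"wx":{"hi":4,"lb":40,"te":97}},"sk":{"q":[89,32,42,39],"skh":{"oh":72,"si":9,"ys":50},"u":[30,20,82,30],"w":{"dq":17,"l":66,"p":67,"ysh":91}}}
After op 7 (replace /sk/w/p 82): {"jjy":{"cvg":{"f":21,"nzp":74,"u":91},"tkn":{"e":73,"enf":0,"gl":39},"wx":{"hi":4,"lb":40,"te":97}},"sk":{"q":[89,32,42,39],"skh":{"oh":72,"si":9,"ys":50},"u":[30,20,82,30],"w":{"dq":17,"l":66,"p":82,"ysh":91}}}
After op 8 (remove /jjy): {"sk":{"q":[89,32,42,39],"skh":{"oh":72,"si":9,"ys":50},"u":[30,20,82,30],"w":{"dq":17,"l":66,"p":82,"ysh":91}}}
After op 9 (add /sk/u/3 60): {"sk":{"q":[89,32,42,39],"skh":{"oh":72,"si":9,"ys":50},"u":[30,20,82,60,30],"w":{"dq":17,"l":66,"p":82,"ysh":91}}}
After op 10 (add /sk 61): {"sk":61}
After op 11 (replace /sk 97): {"sk":97}
Size at the root: 1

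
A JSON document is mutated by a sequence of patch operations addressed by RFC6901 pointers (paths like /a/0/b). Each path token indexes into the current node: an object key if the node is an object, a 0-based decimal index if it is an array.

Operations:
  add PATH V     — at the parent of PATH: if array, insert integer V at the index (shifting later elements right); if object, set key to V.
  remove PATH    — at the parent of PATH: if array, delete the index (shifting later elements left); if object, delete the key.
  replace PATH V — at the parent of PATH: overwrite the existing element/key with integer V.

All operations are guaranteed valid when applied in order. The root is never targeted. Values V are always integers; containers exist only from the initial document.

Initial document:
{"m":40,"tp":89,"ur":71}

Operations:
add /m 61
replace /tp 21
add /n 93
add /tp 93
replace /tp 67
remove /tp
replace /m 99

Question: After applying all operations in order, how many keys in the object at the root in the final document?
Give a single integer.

After op 1 (add /m 61): {"m":61,"tp":89,"ur":71}
After op 2 (replace /tp 21): {"m":61,"tp":21,"ur":71}
After op 3 (add /n 93): {"m":61,"n":93,"tp":21,"ur":71}
After op 4 (add /tp 93): {"m":61,"n":93,"tp":93,"ur":71}
After op 5 (replace /tp 67): {"m":61,"n":93,"tp":67,"ur":71}
After op 6 (remove /tp): {"m":61,"n":93,"ur":71}
After op 7 (replace /m 99): {"m":99,"n":93,"ur":71}
Size at the root: 3

Answer: 3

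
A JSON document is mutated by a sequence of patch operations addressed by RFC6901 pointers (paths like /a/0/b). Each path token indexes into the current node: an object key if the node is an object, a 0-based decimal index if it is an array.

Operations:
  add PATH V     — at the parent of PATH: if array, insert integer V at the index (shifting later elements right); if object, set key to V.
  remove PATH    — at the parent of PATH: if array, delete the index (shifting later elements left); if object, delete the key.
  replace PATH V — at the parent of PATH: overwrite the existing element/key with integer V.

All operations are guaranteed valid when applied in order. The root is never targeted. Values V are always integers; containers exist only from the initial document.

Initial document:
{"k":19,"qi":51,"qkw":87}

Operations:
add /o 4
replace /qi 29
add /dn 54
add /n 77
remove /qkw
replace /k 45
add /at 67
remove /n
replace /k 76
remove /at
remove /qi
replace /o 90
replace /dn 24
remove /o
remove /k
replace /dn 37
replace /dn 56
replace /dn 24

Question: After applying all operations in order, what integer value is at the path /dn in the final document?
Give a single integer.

After op 1 (add /o 4): {"k":19,"o":4,"qi":51,"qkw":87}
After op 2 (replace /qi 29): {"k":19,"o":4,"qi":29,"qkw":87}
After op 3 (add /dn 54): {"dn":54,"k":19,"o":4,"qi":29,"qkw":87}
After op 4 (add /n 77): {"dn":54,"k":19,"n":77,"o":4,"qi":29,"qkw":87}
After op 5 (remove /qkw): {"dn":54,"k":19,"n":77,"o":4,"qi":29}
After op 6 (replace /k 45): {"dn":54,"k":45,"n":77,"o":4,"qi":29}
After op 7 (add /at 67): {"at":67,"dn":54,"k":45,"n":77,"o":4,"qi":29}
After op 8 (remove /n): {"at":67,"dn":54,"k":45,"o":4,"qi":29}
After op 9 (replace /k 76): {"at":67,"dn":54,"k":76,"o":4,"qi":29}
After op 10 (remove /at): {"dn":54,"k":76,"o":4,"qi":29}
After op 11 (remove /qi): {"dn":54,"k":76,"o":4}
After op 12 (replace /o 90): {"dn":54,"k":76,"o":90}
After op 13 (replace /dn 24): {"dn":24,"k":76,"o":90}
After op 14 (remove /o): {"dn":24,"k":76}
After op 15 (remove /k): {"dn":24}
After op 16 (replace /dn 37): {"dn":37}
After op 17 (replace /dn 56): {"dn":56}
After op 18 (replace /dn 24): {"dn":24}
Value at /dn: 24

Answer: 24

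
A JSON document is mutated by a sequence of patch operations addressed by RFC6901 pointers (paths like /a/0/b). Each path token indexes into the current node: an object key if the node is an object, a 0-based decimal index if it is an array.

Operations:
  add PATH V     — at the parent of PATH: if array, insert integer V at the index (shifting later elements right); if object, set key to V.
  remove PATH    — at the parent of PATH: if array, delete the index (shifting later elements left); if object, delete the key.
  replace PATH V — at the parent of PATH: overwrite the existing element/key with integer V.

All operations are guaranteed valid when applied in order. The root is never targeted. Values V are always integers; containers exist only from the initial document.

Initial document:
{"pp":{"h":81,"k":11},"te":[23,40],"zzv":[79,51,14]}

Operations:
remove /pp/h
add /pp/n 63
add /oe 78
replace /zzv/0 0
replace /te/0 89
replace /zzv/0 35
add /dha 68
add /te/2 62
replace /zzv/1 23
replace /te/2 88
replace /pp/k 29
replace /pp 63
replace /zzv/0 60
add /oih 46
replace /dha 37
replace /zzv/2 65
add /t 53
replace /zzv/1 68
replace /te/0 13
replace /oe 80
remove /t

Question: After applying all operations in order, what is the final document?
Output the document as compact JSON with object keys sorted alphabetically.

Answer: {"dha":37,"oe":80,"oih":46,"pp":63,"te":[13,40,88],"zzv":[60,68,65]}

Derivation:
After op 1 (remove /pp/h): {"pp":{"k":11},"te":[23,40],"zzv":[79,51,14]}
After op 2 (add /pp/n 63): {"pp":{"k":11,"n":63},"te":[23,40],"zzv":[79,51,14]}
After op 3 (add /oe 78): {"oe":78,"pp":{"k":11,"n":63},"te":[23,40],"zzv":[79,51,14]}
After op 4 (replace /zzv/0 0): {"oe":78,"pp":{"k":11,"n":63},"te":[23,40],"zzv":[0,51,14]}
After op 5 (replace /te/0 89): {"oe":78,"pp":{"k":11,"n":63},"te":[89,40],"zzv":[0,51,14]}
After op 6 (replace /zzv/0 35): {"oe":78,"pp":{"k":11,"n":63},"te":[89,40],"zzv":[35,51,14]}
After op 7 (add /dha 68): {"dha":68,"oe":78,"pp":{"k":11,"n":63},"te":[89,40],"zzv":[35,51,14]}
After op 8 (add /te/2 62): {"dha":68,"oe":78,"pp":{"k":11,"n":63},"te":[89,40,62],"zzv":[35,51,14]}
After op 9 (replace /zzv/1 23): {"dha":68,"oe":78,"pp":{"k":11,"n":63},"te":[89,40,62],"zzv":[35,23,14]}
After op 10 (replace /te/2 88): {"dha":68,"oe":78,"pp":{"k":11,"n":63},"te":[89,40,88],"zzv":[35,23,14]}
After op 11 (replace /pp/k 29): {"dha":68,"oe":78,"pp":{"k":29,"n":63},"te":[89,40,88],"zzv":[35,23,14]}
After op 12 (replace /pp 63): {"dha":68,"oe":78,"pp":63,"te":[89,40,88],"zzv":[35,23,14]}
After op 13 (replace /zzv/0 60): {"dha":68,"oe":78,"pp":63,"te":[89,40,88],"zzv":[60,23,14]}
After op 14 (add /oih 46): {"dha":68,"oe":78,"oih":46,"pp":63,"te":[89,40,88],"zzv":[60,23,14]}
After op 15 (replace /dha 37): {"dha":37,"oe":78,"oih":46,"pp":63,"te":[89,40,88],"zzv":[60,23,14]}
After op 16 (replace /zzv/2 65): {"dha":37,"oe":78,"oih":46,"pp":63,"te":[89,40,88],"zzv":[60,23,65]}
After op 17 (add /t 53): {"dha":37,"oe":78,"oih":46,"pp":63,"t":53,"te":[89,40,88],"zzv":[60,23,65]}
After op 18 (replace /zzv/1 68): {"dha":37,"oe":78,"oih":46,"pp":63,"t":53,"te":[89,40,88],"zzv":[60,68,65]}
After op 19 (replace /te/0 13): {"dha":37,"oe":78,"oih":46,"pp":63,"t":53,"te":[13,40,88],"zzv":[60,68,65]}
After op 20 (replace /oe 80): {"dha":37,"oe":80,"oih":46,"pp":63,"t":53,"te":[13,40,88],"zzv":[60,68,65]}
After op 21 (remove /t): {"dha":37,"oe":80,"oih":46,"pp":63,"te":[13,40,88],"zzv":[60,68,65]}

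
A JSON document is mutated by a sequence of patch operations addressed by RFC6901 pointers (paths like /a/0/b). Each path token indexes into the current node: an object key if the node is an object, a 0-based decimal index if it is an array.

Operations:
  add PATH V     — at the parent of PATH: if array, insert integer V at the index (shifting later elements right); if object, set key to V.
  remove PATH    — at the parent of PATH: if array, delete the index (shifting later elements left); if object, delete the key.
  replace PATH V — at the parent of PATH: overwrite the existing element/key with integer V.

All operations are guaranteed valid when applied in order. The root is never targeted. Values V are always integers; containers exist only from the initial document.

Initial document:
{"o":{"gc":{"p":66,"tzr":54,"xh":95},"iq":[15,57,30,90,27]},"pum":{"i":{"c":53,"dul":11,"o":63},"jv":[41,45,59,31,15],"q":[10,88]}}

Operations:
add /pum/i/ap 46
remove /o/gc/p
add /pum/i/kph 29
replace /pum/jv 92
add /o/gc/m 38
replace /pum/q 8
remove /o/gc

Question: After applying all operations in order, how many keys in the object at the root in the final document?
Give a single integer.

Answer: 2

Derivation:
After op 1 (add /pum/i/ap 46): {"o":{"gc":{"p":66,"tzr":54,"xh":95},"iq":[15,57,30,90,27]},"pum":{"i":{"ap":46,"c":53,"dul":11,"o":63},"jv":[41,45,59,31,15],"q":[10,88]}}
After op 2 (remove /o/gc/p): {"o":{"gc":{"tzr":54,"xh":95},"iq":[15,57,30,90,27]},"pum":{"i":{"ap":46,"c":53,"dul":11,"o":63},"jv":[41,45,59,31,15],"q":[10,88]}}
After op 3 (add /pum/i/kph 29): {"o":{"gc":{"tzr":54,"xh":95},"iq":[15,57,30,90,27]},"pum":{"i":{"ap":46,"c":53,"dul":11,"kph":29,"o":63},"jv":[41,45,59,31,15],"q":[10,88]}}
After op 4 (replace /pum/jv 92): {"o":{"gc":{"tzr":54,"xh":95},"iq":[15,57,30,90,27]},"pum":{"i":{"ap":46,"c":53,"dul":11,"kph":29,"o":63},"jv":92,"q":[10,88]}}
After op 5 (add /o/gc/m 38): {"o":{"gc":{"m":38,"tzr":54,"xh":95},"iq":[15,57,30,90,27]},"pum":{"i":{"ap":46,"c":53,"dul":11,"kph":29,"o":63},"jv":92,"q":[10,88]}}
After op 6 (replace /pum/q 8): {"o":{"gc":{"m":38,"tzr":54,"xh":95},"iq":[15,57,30,90,27]},"pum":{"i":{"ap":46,"c":53,"dul":11,"kph":29,"o":63},"jv":92,"q":8}}
After op 7 (remove /o/gc): {"o":{"iq":[15,57,30,90,27]},"pum":{"i":{"ap":46,"c":53,"dul":11,"kph":29,"o":63},"jv":92,"q":8}}
Size at the root: 2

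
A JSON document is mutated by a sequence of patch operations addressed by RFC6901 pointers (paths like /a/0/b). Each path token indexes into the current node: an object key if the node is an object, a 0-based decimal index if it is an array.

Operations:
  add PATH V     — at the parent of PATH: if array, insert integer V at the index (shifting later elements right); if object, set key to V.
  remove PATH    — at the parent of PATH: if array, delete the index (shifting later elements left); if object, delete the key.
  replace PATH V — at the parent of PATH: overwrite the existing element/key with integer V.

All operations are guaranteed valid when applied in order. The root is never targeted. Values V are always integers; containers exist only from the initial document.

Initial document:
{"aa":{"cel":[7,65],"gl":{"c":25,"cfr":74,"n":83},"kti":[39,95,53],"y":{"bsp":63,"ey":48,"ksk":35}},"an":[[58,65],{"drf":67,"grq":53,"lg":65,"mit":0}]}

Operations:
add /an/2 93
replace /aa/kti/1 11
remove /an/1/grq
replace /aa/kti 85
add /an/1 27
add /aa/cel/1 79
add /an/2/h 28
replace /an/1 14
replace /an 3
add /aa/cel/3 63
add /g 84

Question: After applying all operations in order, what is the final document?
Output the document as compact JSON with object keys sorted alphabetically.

After op 1 (add /an/2 93): {"aa":{"cel":[7,65],"gl":{"c":25,"cfr":74,"n":83},"kti":[39,95,53],"y":{"bsp":63,"ey":48,"ksk":35}},"an":[[58,65],{"drf":67,"grq":53,"lg":65,"mit":0},93]}
After op 2 (replace /aa/kti/1 11): {"aa":{"cel":[7,65],"gl":{"c":25,"cfr":74,"n":83},"kti":[39,11,53],"y":{"bsp":63,"ey":48,"ksk":35}},"an":[[58,65],{"drf":67,"grq":53,"lg":65,"mit":0},93]}
After op 3 (remove /an/1/grq): {"aa":{"cel":[7,65],"gl":{"c":25,"cfr":74,"n":83},"kti":[39,11,53],"y":{"bsp":63,"ey":48,"ksk":35}},"an":[[58,65],{"drf":67,"lg":65,"mit":0},93]}
After op 4 (replace /aa/kti 85): {"aa":{"cel":[7,65],"gl":{"c":25,"cfr":74,"n":83},"kti":85,"y":{"bsp":63,"ey":48,"ksk":35}},"an":[[58,65],{"drf":67,"lg":65,"mit":0},93]}
After op 5 (add /an/1 27): {"aa":{"cel":[7,65],"gl":{"c":25,"cfr":74,"n":83},"kti":85,"y":{"bsp":63,"ey":48,"ksk":35}},"an":[[58,65],27,{"drf":67,"lg":65,"mit":0},93]}
After op 6 (add /aa/cel/1 79): {"aa":{"cel":[7,79,65],"gl":{"c":25,"cfr":74,"n":83},"kti":85,"y":{"bsp":63,"ey":48,"ksk":35}},"an":[[58,65],27,{"drf":67,"lg":65,"mit":0},93]}
After op 7 (add /an/2/h 28): {"aa":{"cel":[7,79,65],"gl":{"c":25,"cfr":74,"n":83},"kti":85,"y":{"bsp":63,"ey":48,"ksk":35}},"an":[[58,65],27,{"drf":67,"h":28,"lg":65,"mit":0},93]}
After op 8 (replace /an/1 14): {"aa":{"cel":[7,79,65],"gl":{"c":25,"cfr":74,"n":83},"kti":85,"y":{"bsp":63,"ey":48,"ksk":35}},"an":[[58,65],14,{"drf":67,"h":28,"lg":65,"mit":0},93]}
After op 9 (replace /an 3): {"aa":{"cel":[7,79,65],"gl":{"c":25,"cfr":74,"n":83},"kti":85,"y":{"bsp":63,"ey":48,"ksk":35}},"an":3}
After op 10 (add /aa/cel/3 63): {"aa":{"cel":[7,79,65,63],"gl":{"c":25,"cfr":74,"n":83},"kti":85,"y":{"bsp":63,"ey":48,"ksk":35}},"an":3}
After op 11 (add /g 84): {"aa":{"cel":[7,79,65,63],"gl":{"c":25,"cfr":74,"n":83},"kti":85,"y":{"bsp":63,"ey":48,"ksk":35}},"an":3,"g":84}

Answer: {"aa":{"cel":[7,79,65,63],"gl":{"c":25,"cfr":74,"n":83},"kti":85,"y":{"bsp":63,"ey":48,"ksk":35}},"an":3,"g":84}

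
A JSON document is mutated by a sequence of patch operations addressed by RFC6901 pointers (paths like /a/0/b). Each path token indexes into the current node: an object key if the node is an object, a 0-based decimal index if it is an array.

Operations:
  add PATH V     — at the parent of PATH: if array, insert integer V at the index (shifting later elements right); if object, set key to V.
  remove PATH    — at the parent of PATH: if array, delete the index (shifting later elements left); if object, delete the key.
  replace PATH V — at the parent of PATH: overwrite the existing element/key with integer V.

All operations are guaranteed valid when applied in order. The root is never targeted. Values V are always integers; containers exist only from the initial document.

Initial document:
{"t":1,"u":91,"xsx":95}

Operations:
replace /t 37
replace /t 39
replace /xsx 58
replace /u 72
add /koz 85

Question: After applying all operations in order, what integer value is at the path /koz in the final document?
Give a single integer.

Answer: 85

Derivation:
After op 1 (replace /t 37): {"t":37,"u":91,"xsx":95}
After op 2 (replace /t 39): {"t":39,"u":91,"xsx":95}
After op 3 (replace /xsx 58): {"t":39,"u":91,"xsx":58}
After op 4 (replace /u 72): {"t":39,"u":72,"xsx":58}
After op 5 (add /koz 85): {"koz":85,"t":39,"u":72,"xsx":58}
Value at /koz: 85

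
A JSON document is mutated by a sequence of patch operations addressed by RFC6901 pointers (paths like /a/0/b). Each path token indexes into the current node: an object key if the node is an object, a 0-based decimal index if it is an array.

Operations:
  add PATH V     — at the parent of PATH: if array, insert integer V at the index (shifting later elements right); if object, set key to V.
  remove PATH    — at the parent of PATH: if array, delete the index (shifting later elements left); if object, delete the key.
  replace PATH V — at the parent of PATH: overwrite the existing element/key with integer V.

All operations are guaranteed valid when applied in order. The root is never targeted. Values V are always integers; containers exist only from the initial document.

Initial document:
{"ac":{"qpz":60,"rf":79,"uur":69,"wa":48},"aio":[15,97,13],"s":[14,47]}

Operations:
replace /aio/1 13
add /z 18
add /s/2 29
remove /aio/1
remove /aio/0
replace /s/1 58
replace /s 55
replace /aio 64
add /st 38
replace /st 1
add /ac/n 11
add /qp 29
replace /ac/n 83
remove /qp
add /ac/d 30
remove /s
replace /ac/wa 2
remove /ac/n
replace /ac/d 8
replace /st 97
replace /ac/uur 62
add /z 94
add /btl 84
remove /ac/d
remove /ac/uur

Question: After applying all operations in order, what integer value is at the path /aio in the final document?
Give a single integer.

After op 1 (replace /aio/1 13): {"ac":{"qpz":60,"rf":79,"uur":69,"wa":48},"aio":[15,13,13],"s":[14,47]}
After op 2 (add /z 18): {"ac":{"qpz":60,"rf":79,"uur":69,"wa":48},"aio":[15,13,13],"s":[14,47],"z":18}
After op 3 (add /s/2 29): {"ac":{"qpz":60,"rf":79,"uur":69,"wa":48},"aio":[15,13,13],"s":[14,47,29],"z":18}
After op 4 (remove /aio/1): {"ac":{"qpz":60,"rf":79,"uur":69,"wa":48},"aio":[15,13],"s":[14,47,29],"z":18}
After op 5 (remove /aio/0): {"ac":{"qpz":60,"rf":79,"uur":69,"wa":48},"aio":[13],"s":[14,47,29],"z":18}
After op 6 (replace /s/1 58): {"ac":{"qpz":60,"rf":79,"uur":69,"wa":48},"aio":[13],"s":[14,58,29],"z":18}
After op 7 (replace /s 55): {"ac":{"qpz":60,"rf":79,"uur":69,"wa":48},"aio":[13],"s":55,"z":18}
After op 8 (replace /aio 64): {"ac":{"qpz":60,"rf":79,"uur":69,"wa":48},"aio":64,"s":55,"z":18}
After op 9 (add /st 38): {"ac":{"qpz":60,"rf":79,"uur":69,"wa":48},"aio":64,"s":55,"st":38,"z":18}
After op 10 (replace /st 1): {"ac":{"qpz":60,"rf":79,"uur":69,"wa":48},"aio":64,"s":55,"st":1,"z":18}
After op 11 (add /ac/n 11): {"ac":{"n":11,"qpz":60,"rf":79,"uur":69,"wa":48},"aio":64,"s":55,"st":1,"z":18}
After op 12 (add /qp 29): {"ac":{"n":11,"qpz":60,"rf":79,"uur":69,"wa":48},"aio":64,"qp":29,"s":55,"st":1,"z":18}
After op 13 (replace /ac/n 83): {"ac":{"n":83,"qpz":60,"rf":79,"uur":69,"wa":48},"aio":64,"qp":29,"s":55,"st":1,"z":18}
After op 14 (remove /qp): {"ac":{"n":83,"qpz":60,"rf":79,"uur":69,"wa":48},"aio":64,"s":55,"st":1,"z":18}
After op 15 (add /ac/d 30): {"ac":{"d":30,"n":83,"qpz":60,"rf":79,"uur":69,"wa":48},"aio":64,"s":55,"st":1,"z":18}
After op 16 (remove /s): {"ac":{"d":30,"n":83,"qpz":60,"rf":79,"uur":69,"wa":48},"aio":64,"st":1,"z":18}
After op 17 (replace /ac/wa 2): {"ac":{"d":30,"n":83,"qpz":60,"rf":79,"uur":69,"wa":2},"aio":64,"st":1,"z":18}
After op 18 (remove /ac/n): {"ac":{"d":30,"qpz":60,"rf":79,"uur":69,"wa":2},"aio":64,"st":1,"z":18}
After op 19 (replace /ac/d 8): {"ac":{"d":8,"qpz":60,"rf":79,"uur":69,"wa":2},"aio":64,"st":1,"z":18}
After op 20 (replace /st 97): {"ac":{"d":8,"qpz":60,"rf":79,"uur":69,"wa":2},"aio":64,"st":97,"z":18}
After op 21 (replace /ac/uur 62): {"ac":{"d":8,"qpz":60,"rf":79,"uur":62,"wa":2},"aio":64,"st":97,"z":18}
After op 22 (add /z 94): {"ac":{"d":8,"qpz":60,"rf":79,"uur":62,"wa":2},"aio":64,"st":97,"z":94}
After op 23 (add /btl 84): {"ac":{"d":8,"qpz":60,"rf":79,"uur":62,"wa":2},"aio":64,"btl":84,"st":97,"z":94}
After op 24 (remove /ac/d): {"ac":{"qpz":60,"rf":79,"uur":62,"wa":2},"aio":64,"btl":84,"st":97,"z":94}
After op 25 (remove /ac/uur): {"ac":{"qpz":60,"rf":79,"wa":2},"aio":64,"btl":84,"st":97,"z":94}
Value at /aio: 64

Answer: 64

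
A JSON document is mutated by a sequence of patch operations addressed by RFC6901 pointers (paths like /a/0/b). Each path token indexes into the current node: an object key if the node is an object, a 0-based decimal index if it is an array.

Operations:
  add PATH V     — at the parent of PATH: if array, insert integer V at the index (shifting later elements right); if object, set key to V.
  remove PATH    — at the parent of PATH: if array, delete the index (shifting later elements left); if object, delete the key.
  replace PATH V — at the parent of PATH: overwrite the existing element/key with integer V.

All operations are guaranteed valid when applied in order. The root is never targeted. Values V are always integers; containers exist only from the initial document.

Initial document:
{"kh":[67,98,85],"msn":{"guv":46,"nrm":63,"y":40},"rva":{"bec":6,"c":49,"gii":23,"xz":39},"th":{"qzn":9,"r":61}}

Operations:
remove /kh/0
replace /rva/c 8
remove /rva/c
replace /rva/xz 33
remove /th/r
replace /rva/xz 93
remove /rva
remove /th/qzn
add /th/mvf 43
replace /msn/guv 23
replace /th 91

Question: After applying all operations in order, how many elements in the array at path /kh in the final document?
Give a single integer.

After op 1 (remove /kh/0): {"kh":[98,85],"msn":{"guv":46,"nrm":63,"y":40},"rva":{"bec":6,"c":49,"gii":23,"xz":39},"th":{"qzn":9,"r":61}}
After op 2 (replace /rva/c 8): {"kh":[98,85],"msn":{"guv":46,"nrm":63,"y":40},"rva":{"bec":6,"c":8,"gii":23,"xz":39},"th":{"qzn":9,"r":61}}
After op 3 (remove /rva/c): {"kh":[98,85],"msn":{"guv":46,"nrm":63,"y":40},"rva":{"bec":6,"gii":23,"xz":39},"th":{"qzn":9,"r":61}}
After op 4 (replace /rva/xz 33): {"kh":[98,85],"msn":{"guv":46,"nrm":63,"y":40},"rva":{"bec":6,"gii":23,"xz":33},"th":{"qzn":9,"r":61}}
After op 5 (remove /th/r): {"kh":[98,85],"msn":{"guv":46,"nrm":63,"y":40},"rva":{"bec":6,"gii":23,"xz":33},"th":{"qzn":9}}
After op 6 (replace /rva/xz 93): {"kh":[98,85],"msn":{"guv":46,"nrm":63,"y":40},"rva":{"bec":6,"gii":23,"xz":93},"th":{"qzn":9}}
After op 7 (remove /rva): {"kh":[98,85],"msn":{"guv":46,"nrm":63,"y":40},"th":{"qzn":9}}
After op 8 (remove /th/qzn): {"kh":[98,85],"msn":{"guv":46,"nrm":63,"y":40},"th":{}}
After op 9 (add /th/mvf 43): {"kh":[98,85],"msn":{"guv":46,"nrm":63,"y":40},"th":{"mvf":43}}
After op 10 (replace /msn/guv 23): {"kh":[98,85],"msn":{"guv":23,"nrm":63,"y":40},"th":{"mvf":43}}
After op 11 (replace /th 91): {"kh":[98,85],"msn":{"guv":23,"nrm":63,"y":40},"th":91}
Size at path /kh: 2

Answer: 2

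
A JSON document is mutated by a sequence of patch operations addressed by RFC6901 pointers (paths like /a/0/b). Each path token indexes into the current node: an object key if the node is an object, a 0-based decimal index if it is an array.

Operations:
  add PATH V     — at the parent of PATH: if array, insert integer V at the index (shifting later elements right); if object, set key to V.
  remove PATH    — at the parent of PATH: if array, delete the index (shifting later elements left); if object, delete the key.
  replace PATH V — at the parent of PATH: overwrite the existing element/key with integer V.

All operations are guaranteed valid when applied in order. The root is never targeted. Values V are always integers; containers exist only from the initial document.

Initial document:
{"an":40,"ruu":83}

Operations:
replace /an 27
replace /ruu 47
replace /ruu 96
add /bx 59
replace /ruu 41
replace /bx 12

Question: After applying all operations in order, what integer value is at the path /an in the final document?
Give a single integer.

Answer: 27

Derivation:
After op 1 (replace /an 27): {"an":27,"ruu":83}
After op 2 (replace /ruu 47): {"an":27,"ruu":47}
After op 3 (replace /ruu 96): {"an":27,"ruu":96}
After op 4 (add /bx 59): {"an":27,"bx":59,"ruu":96}
After op 5 (replace /ruu 41): {"an":27,"bx":59,"ruu":41}
After op 6 (replace /bx 12): {"an":27,"bx":12,"ruu":41}
Value at /an: 27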